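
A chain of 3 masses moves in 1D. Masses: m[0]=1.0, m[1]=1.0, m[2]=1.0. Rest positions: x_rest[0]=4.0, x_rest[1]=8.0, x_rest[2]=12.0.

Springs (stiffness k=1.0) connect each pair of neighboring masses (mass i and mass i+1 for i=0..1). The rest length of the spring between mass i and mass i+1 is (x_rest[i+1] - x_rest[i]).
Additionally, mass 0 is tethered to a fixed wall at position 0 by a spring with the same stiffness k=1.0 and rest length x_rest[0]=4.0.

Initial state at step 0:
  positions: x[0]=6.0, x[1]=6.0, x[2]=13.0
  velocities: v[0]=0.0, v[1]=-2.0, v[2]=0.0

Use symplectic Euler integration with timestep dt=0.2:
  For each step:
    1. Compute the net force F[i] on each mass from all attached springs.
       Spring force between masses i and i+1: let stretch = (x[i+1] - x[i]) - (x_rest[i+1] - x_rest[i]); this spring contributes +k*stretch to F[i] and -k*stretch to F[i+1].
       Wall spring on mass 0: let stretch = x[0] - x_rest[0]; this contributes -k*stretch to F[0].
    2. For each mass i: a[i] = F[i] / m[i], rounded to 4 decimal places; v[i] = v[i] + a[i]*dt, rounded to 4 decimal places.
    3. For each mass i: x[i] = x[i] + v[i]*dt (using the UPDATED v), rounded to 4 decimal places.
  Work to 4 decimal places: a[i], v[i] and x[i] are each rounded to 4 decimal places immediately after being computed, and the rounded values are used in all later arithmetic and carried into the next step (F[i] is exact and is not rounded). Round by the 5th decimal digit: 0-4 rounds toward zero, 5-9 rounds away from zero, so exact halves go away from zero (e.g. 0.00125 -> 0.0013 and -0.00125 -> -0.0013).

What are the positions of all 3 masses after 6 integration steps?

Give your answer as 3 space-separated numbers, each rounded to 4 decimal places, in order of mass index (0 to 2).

Answer: 2.3530 8.2019 10.9741

Derivation:
Step 0: x=[6.0000 6.0000 13.0000] v=[0.0000 -2.0000 0.0000]
Step 1: x=[5.7600 5.8800 12.8800] v=[-1.2000 -0.6000 -0.6000]
Step 2: x=[5.2944 6.0352 12.6400] v=[-2.3280 0.7760 -1.2000]
Step 3: x=[4.6467 6.4250 12.2958] v=[-3.2387 1.9488 -1.7210]
Step 4: x=[3.8842 6.9785 11.8768] v=[-3.8124 2.7673 -2.0952]
Step 5: x=[3.0901 7.6041 11.4218] v=[-3.9704 3.1281 -2.2749]
Step 6: x=[2.3530 8.2019 10.9741] v=[-3.6856 2.9888 -2.2384]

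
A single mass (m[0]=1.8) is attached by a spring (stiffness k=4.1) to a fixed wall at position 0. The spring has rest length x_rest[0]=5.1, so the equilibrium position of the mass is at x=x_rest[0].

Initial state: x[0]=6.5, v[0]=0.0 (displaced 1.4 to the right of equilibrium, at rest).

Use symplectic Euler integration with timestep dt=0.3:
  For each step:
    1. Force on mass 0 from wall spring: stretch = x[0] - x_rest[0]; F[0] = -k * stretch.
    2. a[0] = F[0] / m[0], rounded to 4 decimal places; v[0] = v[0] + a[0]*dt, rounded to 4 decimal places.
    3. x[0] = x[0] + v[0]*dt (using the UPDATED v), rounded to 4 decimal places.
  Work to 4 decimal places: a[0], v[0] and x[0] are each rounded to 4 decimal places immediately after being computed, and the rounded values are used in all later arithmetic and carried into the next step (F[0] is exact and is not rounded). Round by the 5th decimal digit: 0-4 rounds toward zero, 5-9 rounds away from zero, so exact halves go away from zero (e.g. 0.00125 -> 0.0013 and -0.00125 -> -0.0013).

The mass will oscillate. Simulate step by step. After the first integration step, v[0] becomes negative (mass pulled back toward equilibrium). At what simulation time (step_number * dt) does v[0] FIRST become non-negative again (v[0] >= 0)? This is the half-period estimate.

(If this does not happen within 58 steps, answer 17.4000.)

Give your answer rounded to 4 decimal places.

Answer: 2.1000

Derivation:
Step 0: x=[6.5000] v=[0.0000]
Step 1: x=[6.2130] v=[-0.9567]
Step 2: x=[5.6978] v=[-1.7173]
Step 3: x=[5.0601] v=[-2.1258]
Step 4: x=[4.4306] v=[-2.0985]
Step 5: x=[3.9383] v=[-1.6411]
Step 6: x=[3.6841] v=[-0.8473]
Step 7: x=[3.7202] v=[0.1202]
First v>=0 after going negative at step 7, time=2.1000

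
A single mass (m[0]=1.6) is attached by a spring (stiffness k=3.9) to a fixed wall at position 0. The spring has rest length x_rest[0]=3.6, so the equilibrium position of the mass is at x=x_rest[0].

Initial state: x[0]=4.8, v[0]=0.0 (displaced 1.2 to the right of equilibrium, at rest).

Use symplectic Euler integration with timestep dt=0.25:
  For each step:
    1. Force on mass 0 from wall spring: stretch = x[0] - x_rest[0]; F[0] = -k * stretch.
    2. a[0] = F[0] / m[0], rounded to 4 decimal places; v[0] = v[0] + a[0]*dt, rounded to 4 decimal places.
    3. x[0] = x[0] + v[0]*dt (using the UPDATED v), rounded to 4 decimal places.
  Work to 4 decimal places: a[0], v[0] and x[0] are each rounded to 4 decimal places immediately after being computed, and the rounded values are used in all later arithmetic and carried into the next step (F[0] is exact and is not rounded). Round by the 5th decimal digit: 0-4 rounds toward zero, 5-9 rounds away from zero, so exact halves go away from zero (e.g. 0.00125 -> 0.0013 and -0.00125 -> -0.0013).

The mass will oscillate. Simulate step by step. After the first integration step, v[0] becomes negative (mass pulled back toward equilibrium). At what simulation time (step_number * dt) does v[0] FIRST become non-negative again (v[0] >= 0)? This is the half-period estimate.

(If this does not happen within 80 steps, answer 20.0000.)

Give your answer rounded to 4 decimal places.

Step 0: x=[4.8000] v=[0.0000]
Step 1: x=[4.6172] v=[-0.7313]
Step 2: x=[4.2794] v=[-1.3512]
Step 3: x=[3.8381] v=[-1.7652]
Step 4: x=[3.3605] v=[-1.9103]
Step 5: x=[2.9194] v=[-1.7644]
Step 6: x=[2.5820] v=[-1.3497]
Step 7: x=[2.3997] v=[-0.7294]
Step 8: x=[2.4002] v=[0.0020]
First v>=0 after going negative at step 8, time=2.0000

Answer: 2.0000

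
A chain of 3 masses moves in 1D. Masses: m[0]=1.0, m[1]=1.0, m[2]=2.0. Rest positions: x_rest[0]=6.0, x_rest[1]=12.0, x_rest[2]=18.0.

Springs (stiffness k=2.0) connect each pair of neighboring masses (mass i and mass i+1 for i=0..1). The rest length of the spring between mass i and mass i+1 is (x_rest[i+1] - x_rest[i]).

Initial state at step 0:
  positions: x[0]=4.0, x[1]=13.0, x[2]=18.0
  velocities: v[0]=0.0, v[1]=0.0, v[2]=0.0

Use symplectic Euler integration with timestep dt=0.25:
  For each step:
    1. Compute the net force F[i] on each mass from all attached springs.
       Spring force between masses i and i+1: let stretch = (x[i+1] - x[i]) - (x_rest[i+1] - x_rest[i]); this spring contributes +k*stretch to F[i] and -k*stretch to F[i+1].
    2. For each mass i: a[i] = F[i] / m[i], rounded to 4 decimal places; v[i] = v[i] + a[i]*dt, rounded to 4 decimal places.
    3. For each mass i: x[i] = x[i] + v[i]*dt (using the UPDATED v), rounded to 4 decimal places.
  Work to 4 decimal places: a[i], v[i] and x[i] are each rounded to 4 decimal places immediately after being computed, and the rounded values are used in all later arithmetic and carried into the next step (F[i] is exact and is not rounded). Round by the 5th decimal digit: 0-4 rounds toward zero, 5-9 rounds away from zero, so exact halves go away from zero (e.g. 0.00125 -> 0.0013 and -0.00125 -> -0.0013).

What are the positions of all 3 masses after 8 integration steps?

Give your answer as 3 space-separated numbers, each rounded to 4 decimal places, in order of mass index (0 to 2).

Step 0: x=[4.0000 13.0000 18.0000] v=[0.0000 0.0000 0.0000]
Step 1: x=[4.3750 12.5000 18.0625] v=[1.5000 -2.0000 0.2500]
Step 2: x=[5.0156 11.6797 18.1524] v=[2.5625 -3.2813 0.3594]
Step 3: x=[5.7393 10.8355 18.2127] v=[2.8946 -3.3770 0.2412]
Step 4: x=[6.3500 10.2764 18.1869] v=[2.4427 -2.2365 -0.1031]
Step 5: x=[6.7015 10.2153 18.0417] v=[1.4059 -0.2445 -0.5807]
Step 6: x=[6.7422 10.6933 17.7824] v=[0.1628 1.9118 -1.0373]
Step 7: x=[6.5268 11.5635 17.4550] v=[-0.8617 3.4808 -1.3096]
Step 8: x=[6.1910 12.5406 17.1344] v=[-1.3434 3.9082 -1.2825]

Answer: 6.1910 12.5406 17.1344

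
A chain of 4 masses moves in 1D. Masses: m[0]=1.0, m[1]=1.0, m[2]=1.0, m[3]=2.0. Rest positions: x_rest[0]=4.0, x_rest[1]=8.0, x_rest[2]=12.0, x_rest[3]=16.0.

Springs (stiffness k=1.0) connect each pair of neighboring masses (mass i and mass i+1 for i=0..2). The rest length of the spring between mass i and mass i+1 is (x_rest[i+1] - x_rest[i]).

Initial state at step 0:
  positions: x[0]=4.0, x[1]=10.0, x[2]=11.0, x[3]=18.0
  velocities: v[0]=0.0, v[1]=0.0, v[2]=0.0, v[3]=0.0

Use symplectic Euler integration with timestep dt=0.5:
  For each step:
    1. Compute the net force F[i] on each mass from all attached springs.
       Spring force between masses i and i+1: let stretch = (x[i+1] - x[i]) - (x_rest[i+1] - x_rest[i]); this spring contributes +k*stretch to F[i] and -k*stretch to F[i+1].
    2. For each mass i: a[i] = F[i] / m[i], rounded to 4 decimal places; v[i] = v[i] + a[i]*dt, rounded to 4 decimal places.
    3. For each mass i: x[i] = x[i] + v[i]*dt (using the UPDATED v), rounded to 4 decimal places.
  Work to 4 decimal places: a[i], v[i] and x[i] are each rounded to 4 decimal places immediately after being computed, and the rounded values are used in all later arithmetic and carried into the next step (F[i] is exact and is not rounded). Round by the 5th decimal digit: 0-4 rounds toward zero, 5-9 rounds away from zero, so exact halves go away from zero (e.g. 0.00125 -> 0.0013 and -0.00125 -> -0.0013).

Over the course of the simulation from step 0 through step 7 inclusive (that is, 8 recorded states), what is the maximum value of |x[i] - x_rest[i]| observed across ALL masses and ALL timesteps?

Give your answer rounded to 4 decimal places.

Answer: 3.2712

Derivation:
Step 0: x=[4.0000 10.0000 11.0000 18.0000] v=[0.0000 0.0000 0.0000 0.0000]
Step 1: x=[4.5000 8.7500 12.5000 17.6250] v=[1.0000 -2.5000 3.0000 -0.7500]
Step 2: x=[5.0625 7.3750 14.3438 17.1094] v=[1.1250 -2.7500 3.6875 -1.0313]
Step 3: x=[5.2032 7.1641 15.1368 16.7481] v=[0.2813 -0.4219 1.5859 -0.7227]
Step 4: x=[4.8341 8.4561 14.3394 16.6854] v=[-0.7383 2.5840 -1.5948 -0.1255]
Step 5: x=[4.3705 10.3135 12.6577 16.8294] v=[-0.9273 3.7147 -3.3635 0.2880]
Step 6: x=[4.3926 11.2712 11.4328 16.9520] v=[0.0442 1.9153 -2.4498 0.2451]
Step 7: x=[5.1344 10.5496 11.5473 16.8847] v=[1.4835 -1.4432 0.2290 -0.1347]
Max displacement = 3.2712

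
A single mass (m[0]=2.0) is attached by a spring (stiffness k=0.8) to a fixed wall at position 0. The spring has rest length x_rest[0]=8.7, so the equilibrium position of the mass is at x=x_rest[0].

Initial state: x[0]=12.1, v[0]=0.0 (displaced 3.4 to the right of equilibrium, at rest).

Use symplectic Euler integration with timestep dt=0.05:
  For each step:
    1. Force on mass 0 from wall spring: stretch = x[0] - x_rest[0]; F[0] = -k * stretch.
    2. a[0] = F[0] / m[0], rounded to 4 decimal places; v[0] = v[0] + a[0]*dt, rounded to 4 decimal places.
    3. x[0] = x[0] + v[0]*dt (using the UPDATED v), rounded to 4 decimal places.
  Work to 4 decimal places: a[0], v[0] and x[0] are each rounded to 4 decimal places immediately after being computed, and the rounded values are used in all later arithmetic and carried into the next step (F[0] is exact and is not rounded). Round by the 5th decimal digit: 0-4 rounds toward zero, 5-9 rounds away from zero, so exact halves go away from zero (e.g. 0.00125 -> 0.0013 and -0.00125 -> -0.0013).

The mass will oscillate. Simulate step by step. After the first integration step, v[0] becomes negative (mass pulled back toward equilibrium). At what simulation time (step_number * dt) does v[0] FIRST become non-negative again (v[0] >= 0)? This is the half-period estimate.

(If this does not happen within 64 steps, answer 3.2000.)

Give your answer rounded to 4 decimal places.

Answer: 3.2000

Derivation:
Step 0: x=[12.1000] v=[0.0000]
Step 1: x=[12.0966] v=[-0.0680]
Step 2: x=[12.0898] v=[-0.1359]
Step 3: x=[12.0796] v=[-0.2037]
Step 4: x=[12.0660] v=[-0.2713]
Step 5: x=[12.0491] v=[-0.3386]
Step 6: x=[12.0288] v=[-0.4056]
Step 7: x=[12.0052] v=[-0.4722]
Step 8: x=[11.9783] v=[-0.5383]
Step 9: x=[11.9481] v=[-0.6039]
Step 10: x=[11.9147] v=[-0.6689]
Step 11: x=[11.8780] v=[-0.7332]
Step 12: x=[11.8382] v=[-0.7968]
Step 13: x=[11.7952] v=[-0.8596]
Step 14: x=[11.7491] v=[-0.9215]
Step 15: x=[11.7000] v=[-0.9825]
Step 16: x=[11.6479] v=[-1.0425]
Step 17: x=[11.5928] v=[-1.1015]
Step 18: x=[11.5348] v=[-1.1594]
Step 19: x=[11.4740] v=[-1.2161]
Step 20: x=[11.4104] v=[-1.2716]
Step 21: x=[11.3441] v=[-1.3258]
Step 22: x=[11.2752] v=[-1.3787]
Step 23: x=[11.2037] v=[-1.4302]
Step 24: x=[11.1297] v=[-1.4803]
Step 25: x=[11.0533] v=[-1.5289]
Step 26: x=[10.9745] v=[-1.5760]
Step 27: x=[10.8934] v=[-1.6215]
Step 28: x=[10.8101] v=[-1.6654]
Step 29: x=[10.7247] v=[-1.7076]
Step 30: x=[10.6373] v=[-1.7481]
Step 31: x=[10.5480] v=[-1.7868]
Step 32: x=[10.4568] v=[-1.8238]
Step 33: x=[10.3639] v=[-1.8589]
Step 34: x=[10.2693] v=[-1.8922]
Step 35: x=[10.1731] v=[-1.9236]
Step 36: x=[10.0754] v=[-1.9531]
Step 37: x=[9.9764] v=[-1.9806]
Step 38: x=[9.8761] v=[-2.0061]
Step 39: x=[9.7746] v=[-2.0296]
Step 40: x=[9.6720] v=[-2.0511]
Step 41: x=[9.5685] v=[-2.0705]
Step 42: x=[9.4641] v=[-2.0879]
Step 43: x=[9.3589] v=[-2.1032]
Step 44: x=[9.2531] v=[-2.1164]
Step 45: x=[9.1467] v=[-2.1275]
Step 46: x=[9.0399] v=[-2.1364]
Step 47: x=[8.9327] v=[-2.1432]
Step 48: x=[8.8253] v=[-2.1479]
Step 49: x=[8.7178] v=[-2.1504]
Step 50: x=[8.6103] v=[-2.1508]
Step 51: x=[8.5029] v=[-2.1490]
Step 52: x=[8.3956] v=[-2.1451]
Step 53: x=[8.2887] v=[-2.1390]
Step 54: x=[8.1822] v=[-2.1308]
Step 55: x=[8.0762] v=[-2.1204]
Step 56: x=[7.9708] v=[-2.1079]
Step 57: x=[7.8661] v=[-2.0933]
Step 58: x=[7.7623] v=[-2.0766]
Step 59: x=[7.6594] v=[-2.0578]
Step 60: x=[7.5576] v=[-2.0370]
Step 61: x=[7.4569] v=[-2.0142]
Step 62: x=[7.3574] v=[-1.9893]
Step 63: x=[7.2593] v=[-1.9625]
Step 64: x=[7.1626] v=[-1.9337]
v[0] did not become non-negative within 64 steps; using fallback time=3.2000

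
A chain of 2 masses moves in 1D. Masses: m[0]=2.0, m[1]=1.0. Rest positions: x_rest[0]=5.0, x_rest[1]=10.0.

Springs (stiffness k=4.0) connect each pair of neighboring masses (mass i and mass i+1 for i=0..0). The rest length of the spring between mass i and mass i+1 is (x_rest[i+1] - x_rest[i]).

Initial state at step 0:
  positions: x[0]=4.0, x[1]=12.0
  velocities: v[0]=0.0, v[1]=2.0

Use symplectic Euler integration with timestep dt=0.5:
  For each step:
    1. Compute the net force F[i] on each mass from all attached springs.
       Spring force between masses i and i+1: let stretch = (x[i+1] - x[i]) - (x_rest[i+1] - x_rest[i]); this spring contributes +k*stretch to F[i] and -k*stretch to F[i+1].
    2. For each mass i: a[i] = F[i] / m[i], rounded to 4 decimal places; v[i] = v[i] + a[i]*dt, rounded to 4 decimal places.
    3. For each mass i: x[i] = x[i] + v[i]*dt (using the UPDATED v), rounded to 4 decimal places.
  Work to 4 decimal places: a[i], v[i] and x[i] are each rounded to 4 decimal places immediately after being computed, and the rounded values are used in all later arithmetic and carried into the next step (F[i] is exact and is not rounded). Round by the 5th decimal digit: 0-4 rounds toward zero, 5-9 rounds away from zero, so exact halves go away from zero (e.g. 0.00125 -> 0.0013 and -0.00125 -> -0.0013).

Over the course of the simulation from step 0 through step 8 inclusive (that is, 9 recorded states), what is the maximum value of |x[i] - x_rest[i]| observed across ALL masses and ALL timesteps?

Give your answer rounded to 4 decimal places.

Step 0: x=[4.0000 12.0000] v=[0.0000 2.0000]
Step 1: x=[5.5000 10.0000] v=[3.0000 -4.0000]
Step 2: x=[6.7500 8.5000] v=[2.5000 -3.0000]
Step 3: x=[6.3750 10.2500] v=[-0.7500 3.5000]
Step 4: x=[5.4375 13.1250] v=[-1.8750 5.7500]
Step 5: x=[5.8438 13.3125] v=[0.8125 0.3750]
Step 6: x=[7.4844 11.0313] v=[3.2812 -4.5624]
Step 7: x=[8.3985 10.2032] v=[1.8281 -1.6562]
Step 8: x=[7.7149 12.5704] v=[-1.3672 4.7344]
Max displacement = 3.3985

Answer: 3.3985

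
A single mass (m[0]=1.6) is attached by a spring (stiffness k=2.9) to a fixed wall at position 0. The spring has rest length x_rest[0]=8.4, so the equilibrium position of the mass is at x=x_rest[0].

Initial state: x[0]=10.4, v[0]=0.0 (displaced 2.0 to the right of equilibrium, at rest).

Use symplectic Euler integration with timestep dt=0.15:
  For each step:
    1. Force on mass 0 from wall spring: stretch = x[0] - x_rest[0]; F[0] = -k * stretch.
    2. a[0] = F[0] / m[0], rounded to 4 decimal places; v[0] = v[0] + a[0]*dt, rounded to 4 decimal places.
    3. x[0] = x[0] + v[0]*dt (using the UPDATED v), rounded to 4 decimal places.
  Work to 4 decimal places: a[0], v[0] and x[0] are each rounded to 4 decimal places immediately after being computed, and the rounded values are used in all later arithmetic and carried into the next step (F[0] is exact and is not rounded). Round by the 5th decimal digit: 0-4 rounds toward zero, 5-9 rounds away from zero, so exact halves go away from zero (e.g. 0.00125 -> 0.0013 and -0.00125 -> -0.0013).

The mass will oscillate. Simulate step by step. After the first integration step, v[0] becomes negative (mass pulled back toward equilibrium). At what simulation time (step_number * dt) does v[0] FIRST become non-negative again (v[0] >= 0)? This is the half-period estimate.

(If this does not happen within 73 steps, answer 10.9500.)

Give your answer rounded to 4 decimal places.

Step 0: x=[10.4000] v=[0.0000]
Step 1: x=[10.3184] v=[-0.5438]
Step 2: x=[10.1586] v=[-1.0654]
Step 3: x=[9.9271] v=[-1.5435]
Step 4: x=[9.6333] v=[-1.9587]
Step 5: x=[9.2892] v=[-2.2940]
Step 6: x=[8.9088] v=[-2.5358]
Step 7: x=[8.5077] v=[-2.6741]
Step 8: x=[8.1022] v=[-2.7034]
Step 9: x=[7.7088] v=[-2.6224]
Step 10: x=[7.3436] v=[-2.4345]
Step 11: x=[7.0215] v=[-2.1473]
Step 12: x=[6.7556] v=[-1.7725]
Step 13: x=[6.5568] v=[-1.3254]
Step 14: x=[6.4332] v=[-0.8243]
Step 15: x=[6.3898] v=[-0.2896]
Step 16: x=[6.4283] v=[0.2569]
First v>=0 after going negative at step 16, time=2.4000

Answer: 2.4000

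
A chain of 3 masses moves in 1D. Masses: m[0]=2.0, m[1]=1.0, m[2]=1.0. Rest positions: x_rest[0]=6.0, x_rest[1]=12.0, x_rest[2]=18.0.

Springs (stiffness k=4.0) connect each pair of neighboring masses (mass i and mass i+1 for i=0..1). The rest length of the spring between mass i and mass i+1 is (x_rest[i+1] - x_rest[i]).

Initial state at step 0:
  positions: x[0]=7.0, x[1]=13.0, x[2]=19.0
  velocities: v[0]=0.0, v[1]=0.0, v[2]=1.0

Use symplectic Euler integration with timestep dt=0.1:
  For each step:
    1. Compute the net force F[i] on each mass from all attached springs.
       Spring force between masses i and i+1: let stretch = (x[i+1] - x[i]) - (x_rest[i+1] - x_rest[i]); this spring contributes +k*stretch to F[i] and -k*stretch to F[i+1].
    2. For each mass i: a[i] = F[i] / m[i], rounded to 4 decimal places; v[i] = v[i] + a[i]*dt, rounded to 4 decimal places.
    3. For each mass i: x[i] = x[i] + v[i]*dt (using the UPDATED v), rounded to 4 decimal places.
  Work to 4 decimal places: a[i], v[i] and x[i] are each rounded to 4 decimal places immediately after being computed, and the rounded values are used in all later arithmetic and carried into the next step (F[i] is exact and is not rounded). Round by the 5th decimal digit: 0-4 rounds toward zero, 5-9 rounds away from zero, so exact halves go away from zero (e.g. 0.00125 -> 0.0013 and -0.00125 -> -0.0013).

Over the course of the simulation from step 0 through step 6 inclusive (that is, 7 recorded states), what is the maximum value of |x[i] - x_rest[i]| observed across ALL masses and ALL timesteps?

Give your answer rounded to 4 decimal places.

Step 0: x=[7.0000 13.0000 19.0000] v=[0.0000 0.0000 1.0000]
Step 1: x=[7.0000 13.0000 19.1000] v=[0.0000 0.0000 1.0000]
Step 2: x=[7.0000 13.0040 19.1960] v=[0.0000 0.0400 0.9600]
Step 3: x=[7.0001 13.0155 19.2843] v=[0.0008 0.1152 0.8832]
Step 4: x=[7.0005 13.0372 19.3619] v=[0.0039 0.2166 0.7757]
Step 5: x=[7.0016 13.0704 19.4265] v=[0.0112 0.3318 0.6458]
Step 6: x=[7.0041 13.1151 19.4768] v=[0.0250 0.4467 0.5034]
Max displacement = 1.4768

Answer: 1.4768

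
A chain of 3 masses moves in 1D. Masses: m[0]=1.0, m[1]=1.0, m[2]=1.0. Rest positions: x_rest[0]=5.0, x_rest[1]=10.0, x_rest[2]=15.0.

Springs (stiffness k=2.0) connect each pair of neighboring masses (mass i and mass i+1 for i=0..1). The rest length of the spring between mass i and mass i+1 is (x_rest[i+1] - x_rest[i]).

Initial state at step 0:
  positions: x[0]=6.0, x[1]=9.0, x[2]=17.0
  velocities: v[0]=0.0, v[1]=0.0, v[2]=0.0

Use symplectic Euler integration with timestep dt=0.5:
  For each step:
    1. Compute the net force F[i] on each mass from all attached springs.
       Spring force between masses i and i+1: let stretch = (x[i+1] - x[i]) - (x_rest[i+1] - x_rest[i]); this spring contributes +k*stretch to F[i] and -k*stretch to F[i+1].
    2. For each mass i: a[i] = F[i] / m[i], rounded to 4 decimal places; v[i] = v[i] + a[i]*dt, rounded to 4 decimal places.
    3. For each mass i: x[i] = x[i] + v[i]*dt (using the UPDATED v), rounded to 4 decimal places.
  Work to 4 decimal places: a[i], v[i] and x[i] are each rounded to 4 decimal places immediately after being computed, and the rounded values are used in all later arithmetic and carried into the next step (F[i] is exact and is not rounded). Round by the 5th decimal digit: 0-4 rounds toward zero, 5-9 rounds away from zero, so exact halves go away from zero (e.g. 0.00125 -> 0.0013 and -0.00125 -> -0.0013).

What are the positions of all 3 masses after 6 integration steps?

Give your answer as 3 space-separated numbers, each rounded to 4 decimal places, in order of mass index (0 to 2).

Answer: 4.9844 12.0469 14.9688

Derivation:
Step 0: x=[6.0000 9.0000 17.0000] v=[0.0000 0.0000 0.0000]
Step 1: x=[5.0000 11.5000 15.5000] v=[-2.0000 5.0000 -3.0000]
Step 2: x=[4.7500 12.7500 14.5000] v=[-0.5000 2.5000 -2.0000]
Step 3: x=[6.0000 10.8750 15.1250] v=[2.5000 -3.7500 1.2500]
Step 4: x=[7.1875 8.6875 16.1250] v=[2.3750 -4.3750 2.0000]
Step 5: x=[6.6250 9.4688 15.9063] v=[-1.1250 1.5625 -0.4375]
Step 6: x=[4.9844 12.0469 14.9688] v=[-3.2812 5.1562 -1.8750]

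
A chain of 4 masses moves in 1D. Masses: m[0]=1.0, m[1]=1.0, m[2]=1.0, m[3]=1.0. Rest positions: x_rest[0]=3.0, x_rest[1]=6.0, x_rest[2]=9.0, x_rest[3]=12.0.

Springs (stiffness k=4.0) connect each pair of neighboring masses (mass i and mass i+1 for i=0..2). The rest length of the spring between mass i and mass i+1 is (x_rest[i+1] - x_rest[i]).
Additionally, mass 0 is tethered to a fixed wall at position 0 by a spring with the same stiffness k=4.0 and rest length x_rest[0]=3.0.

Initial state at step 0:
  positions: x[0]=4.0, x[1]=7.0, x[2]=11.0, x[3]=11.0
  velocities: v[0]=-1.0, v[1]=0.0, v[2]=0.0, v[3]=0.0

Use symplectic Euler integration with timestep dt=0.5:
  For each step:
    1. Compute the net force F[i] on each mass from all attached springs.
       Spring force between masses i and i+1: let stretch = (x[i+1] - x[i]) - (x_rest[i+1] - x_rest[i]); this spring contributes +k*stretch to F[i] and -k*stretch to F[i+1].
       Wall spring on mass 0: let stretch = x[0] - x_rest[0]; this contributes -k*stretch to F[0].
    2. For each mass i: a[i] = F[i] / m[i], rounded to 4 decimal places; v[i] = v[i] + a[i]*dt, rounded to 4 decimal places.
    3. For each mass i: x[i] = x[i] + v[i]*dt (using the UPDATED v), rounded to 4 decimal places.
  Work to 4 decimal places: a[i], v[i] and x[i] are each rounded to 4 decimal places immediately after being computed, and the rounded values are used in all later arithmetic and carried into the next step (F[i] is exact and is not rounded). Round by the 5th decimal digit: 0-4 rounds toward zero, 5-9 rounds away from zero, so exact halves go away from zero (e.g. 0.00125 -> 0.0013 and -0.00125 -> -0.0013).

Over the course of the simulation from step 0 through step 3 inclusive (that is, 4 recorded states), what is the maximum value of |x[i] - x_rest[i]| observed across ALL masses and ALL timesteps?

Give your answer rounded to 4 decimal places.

Step 0: x=[4.0000 7.0000 11.0000 11.0000] v=[-1.0000 0.0000 0.0000 0.0000]
Step 1: x=[2.5000 8.0000 7.0000 14.0000] v=[-3.0000 2.0000 -8.0000 6.0000]
Step 2: x=[4.0000 2.5000 11.0000 13.0000] v=[3.0000 -11.0000 8.0000 -2.0000]
Step 3: x=[0.0000 7.0000 8.5000 13.0000] v=[-8.0000 9.0000 -5.0000 0.0000]
Max displacement = 3.5000

Answer: 3.5000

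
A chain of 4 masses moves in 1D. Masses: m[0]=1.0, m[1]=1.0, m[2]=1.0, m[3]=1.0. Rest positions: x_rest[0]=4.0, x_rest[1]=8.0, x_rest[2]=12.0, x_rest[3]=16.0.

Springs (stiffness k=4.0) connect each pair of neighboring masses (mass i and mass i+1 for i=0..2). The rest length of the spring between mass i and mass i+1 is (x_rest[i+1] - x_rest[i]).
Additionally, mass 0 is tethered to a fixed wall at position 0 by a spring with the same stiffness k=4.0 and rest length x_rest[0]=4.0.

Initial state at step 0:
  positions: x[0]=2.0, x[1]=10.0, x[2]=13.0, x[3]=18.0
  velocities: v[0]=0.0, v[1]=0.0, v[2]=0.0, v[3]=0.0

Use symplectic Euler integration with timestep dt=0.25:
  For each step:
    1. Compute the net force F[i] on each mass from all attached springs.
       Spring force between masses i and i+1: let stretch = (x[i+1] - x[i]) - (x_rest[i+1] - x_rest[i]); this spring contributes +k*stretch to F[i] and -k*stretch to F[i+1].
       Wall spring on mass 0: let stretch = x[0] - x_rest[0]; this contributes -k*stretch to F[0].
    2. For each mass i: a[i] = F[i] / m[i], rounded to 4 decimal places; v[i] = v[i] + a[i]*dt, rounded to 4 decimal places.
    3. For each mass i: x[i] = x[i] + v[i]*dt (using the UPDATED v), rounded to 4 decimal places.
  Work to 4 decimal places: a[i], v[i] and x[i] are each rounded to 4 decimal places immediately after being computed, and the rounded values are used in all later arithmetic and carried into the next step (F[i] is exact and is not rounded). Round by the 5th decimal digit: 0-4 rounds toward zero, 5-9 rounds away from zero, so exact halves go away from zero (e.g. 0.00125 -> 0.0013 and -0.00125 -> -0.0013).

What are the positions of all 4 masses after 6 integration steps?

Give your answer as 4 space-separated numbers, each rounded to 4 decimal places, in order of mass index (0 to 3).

Step 0: x=[2.0000 10.0000 13.0000 18.0000] v=[0.0000 0.0000 0.0000 0.0000]
Step 1: x=[3.5000 8.7500 13.5000 17.7500] v=[6.0000 -5.0000 2.0000 -1.0000]
Step 2: x=[5.4375 7.3750 13.8750 17.4375] v=[7.7500 -5.5000 1.5000 -1.2500]
Step 3: x=[6.5000 7.1406 13.5156 17.2344] v=[4.2500 -0.9375 -1.4375 -0.8125]
Step 4: x=[6.0977 8.3398 12.4922 17.1016] v=[-1.6094 4.7969 -4.0937 -0.5313]
Step 5: x=[4.7315 10.0166 11.5830 16.8164] v=[-5.4650 6.7072 -3.6367 -1.1407]
Step 6: x=[3.5037 10.7637 11.5906 16.2229] v=[-4.9114 2.9885 0.0303 -2.3741]

Answer: 3.5037 10.7637 11.5906 16.2229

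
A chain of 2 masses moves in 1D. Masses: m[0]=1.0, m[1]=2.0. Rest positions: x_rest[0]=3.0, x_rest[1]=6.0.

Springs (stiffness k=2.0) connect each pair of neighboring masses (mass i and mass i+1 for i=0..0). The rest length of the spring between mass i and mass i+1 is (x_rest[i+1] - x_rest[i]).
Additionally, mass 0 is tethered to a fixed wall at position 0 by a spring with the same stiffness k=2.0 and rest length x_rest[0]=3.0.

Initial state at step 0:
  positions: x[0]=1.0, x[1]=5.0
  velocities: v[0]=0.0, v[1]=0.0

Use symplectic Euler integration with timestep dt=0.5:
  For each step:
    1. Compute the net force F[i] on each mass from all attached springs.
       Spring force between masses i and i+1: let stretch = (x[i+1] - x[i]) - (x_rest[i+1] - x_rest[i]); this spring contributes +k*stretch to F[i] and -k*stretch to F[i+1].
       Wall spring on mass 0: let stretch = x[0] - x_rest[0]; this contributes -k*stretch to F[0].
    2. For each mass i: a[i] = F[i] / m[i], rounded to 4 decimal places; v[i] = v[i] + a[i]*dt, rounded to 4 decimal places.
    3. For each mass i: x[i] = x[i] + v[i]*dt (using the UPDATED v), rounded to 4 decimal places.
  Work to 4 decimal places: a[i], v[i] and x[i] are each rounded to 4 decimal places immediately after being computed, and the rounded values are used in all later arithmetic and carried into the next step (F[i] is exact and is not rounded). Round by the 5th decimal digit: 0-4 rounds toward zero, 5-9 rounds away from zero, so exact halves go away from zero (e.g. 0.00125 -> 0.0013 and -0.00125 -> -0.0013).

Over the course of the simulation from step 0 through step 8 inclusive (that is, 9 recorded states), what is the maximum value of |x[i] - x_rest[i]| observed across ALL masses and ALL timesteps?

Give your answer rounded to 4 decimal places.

Answer: 2.1834

Derivation:
Step 0: x=[1.0000 5.0000] v=[0.0000 0.0000]
Step 1: x=[2.5000 4.7500] v=[3.0000 -0.5000]
Step 2: x=[3.8750 4.6875] v=[2.7500 -0.1250]
Step 3: x=[3.7188 5.1719] v=[-0.3125 0.9688]
Step 4: x=[2.4297 6.0431] v=[-2.5782 1.7423]
Step 5: x=[1.7325 6.7609] v=[-1.3945 1.4356]
Step 6: x=[2.6832 6.9716] v=[1.9014 0.4214]
Step 7: x=[4.4365 6.8602] v=[3.5066 -0.2228]
Step 8: x=[5.1834 6.8929] v=[1.4938 0.0654]
Max displacement = 2.1834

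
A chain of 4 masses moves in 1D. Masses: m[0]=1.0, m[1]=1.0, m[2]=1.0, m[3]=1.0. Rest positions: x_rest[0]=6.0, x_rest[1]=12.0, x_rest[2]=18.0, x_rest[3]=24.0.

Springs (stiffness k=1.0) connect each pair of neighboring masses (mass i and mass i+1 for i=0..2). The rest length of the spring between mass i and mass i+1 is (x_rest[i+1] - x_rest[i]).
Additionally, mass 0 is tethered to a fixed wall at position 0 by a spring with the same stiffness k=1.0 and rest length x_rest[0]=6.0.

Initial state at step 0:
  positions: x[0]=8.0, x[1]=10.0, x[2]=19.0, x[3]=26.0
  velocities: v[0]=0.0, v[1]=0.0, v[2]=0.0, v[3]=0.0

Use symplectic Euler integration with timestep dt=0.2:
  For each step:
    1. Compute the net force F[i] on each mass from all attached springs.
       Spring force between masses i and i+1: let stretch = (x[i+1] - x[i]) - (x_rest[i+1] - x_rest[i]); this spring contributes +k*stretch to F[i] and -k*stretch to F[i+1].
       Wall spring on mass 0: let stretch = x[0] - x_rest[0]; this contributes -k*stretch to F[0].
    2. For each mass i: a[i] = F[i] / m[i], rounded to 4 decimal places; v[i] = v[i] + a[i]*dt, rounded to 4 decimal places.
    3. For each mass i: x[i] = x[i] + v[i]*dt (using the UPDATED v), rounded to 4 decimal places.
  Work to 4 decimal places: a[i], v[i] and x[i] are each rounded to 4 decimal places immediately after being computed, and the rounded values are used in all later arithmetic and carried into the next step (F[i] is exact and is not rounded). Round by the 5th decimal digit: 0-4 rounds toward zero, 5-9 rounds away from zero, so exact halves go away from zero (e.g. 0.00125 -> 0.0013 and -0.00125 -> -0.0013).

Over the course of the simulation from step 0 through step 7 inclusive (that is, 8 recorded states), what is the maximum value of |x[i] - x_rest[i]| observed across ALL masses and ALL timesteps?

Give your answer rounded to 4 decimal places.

Answer: 2.2864

Derivation:
Step 0: x=[8.0000 10.0000 19.0000 26.0000] v=[0.0000 0.0000 0.0000 0.0000]
Step 1: x=[7.7600 10.2800 18.9200 25.9600] v=[-1.2000 1.4000 -0.4000 -0.2000]
Step 2: x=[7.3104 10.8048 18.7760 25.8784] v=[-2.2480 2.6240 -0.7200 -0.4080]
Step 3: x=[6.7082 11.5087 18.5972 25.7527] v=[-3.0112 3.5194 -0.8938 -0.6285]
Step 4: x=[6.0297 12.3041 18.4211 25.5808] v=[-3.3927 3.9770 -0.8804 -0.8596]
Step 5: x=[5.3609 13.0932 18.2867 25.3625] v=[-3.3438 3.9455 -0.6719 -1.0915]
Step 6: x=[4.7870 13.7807 18.2276 25.1012] v=[-2.8695 3.4377 -0.2954 -1.3067]
Step 7: x=[4.3814 14.2864 18.2656 24.8049] v=[-2.0282 2.5283 0.1899 -1.4814]
Max displacement = 2.2864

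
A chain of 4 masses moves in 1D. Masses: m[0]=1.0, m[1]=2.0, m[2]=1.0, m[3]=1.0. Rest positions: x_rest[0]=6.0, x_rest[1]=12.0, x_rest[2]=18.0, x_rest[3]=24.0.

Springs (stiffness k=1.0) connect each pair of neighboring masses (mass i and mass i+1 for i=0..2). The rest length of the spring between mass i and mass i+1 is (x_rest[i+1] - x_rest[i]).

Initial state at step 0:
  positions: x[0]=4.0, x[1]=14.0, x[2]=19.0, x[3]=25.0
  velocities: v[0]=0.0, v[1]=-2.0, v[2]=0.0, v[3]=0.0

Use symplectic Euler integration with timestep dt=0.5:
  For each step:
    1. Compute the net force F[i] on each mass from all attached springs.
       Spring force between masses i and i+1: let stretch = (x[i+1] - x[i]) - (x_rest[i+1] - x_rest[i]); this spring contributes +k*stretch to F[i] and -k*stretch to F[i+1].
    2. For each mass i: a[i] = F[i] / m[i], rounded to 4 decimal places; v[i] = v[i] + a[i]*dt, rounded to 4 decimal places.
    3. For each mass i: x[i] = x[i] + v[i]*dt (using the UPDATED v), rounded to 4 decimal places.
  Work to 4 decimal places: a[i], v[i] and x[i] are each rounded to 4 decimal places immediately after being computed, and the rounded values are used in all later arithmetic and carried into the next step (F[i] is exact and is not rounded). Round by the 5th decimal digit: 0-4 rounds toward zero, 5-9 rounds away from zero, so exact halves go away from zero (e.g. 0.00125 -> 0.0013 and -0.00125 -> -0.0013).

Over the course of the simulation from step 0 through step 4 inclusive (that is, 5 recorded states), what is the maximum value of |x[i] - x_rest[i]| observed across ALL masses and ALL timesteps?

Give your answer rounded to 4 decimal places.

Step 0: x=[4.0000 14.0000 19.0000 25.0000] v=[0.0000 -2.0000 0.0000 0.0000]
Step 1: x=[5.0000 12.3750 19.2500 25.0000] v=[2.0000 -3.2500 0.5000 0.0000]
Step 2: x=[6.3438 10.6875 19.2188 25.0625] v=[2.6875 -3.3750 -0.0625 0.1250]
Step 3: x=[7.2735 9.5235 18.5157 25.1641] v=[1.8594 -2.3281 -1.4063 0.2032]
Step 4: x=[7.2657 9.2022 17.2266 25.1036] v=[-0.0156 -0.6426 -2.5782 -0.1210]
Max displacement = 2.7978

Answer: 2.7978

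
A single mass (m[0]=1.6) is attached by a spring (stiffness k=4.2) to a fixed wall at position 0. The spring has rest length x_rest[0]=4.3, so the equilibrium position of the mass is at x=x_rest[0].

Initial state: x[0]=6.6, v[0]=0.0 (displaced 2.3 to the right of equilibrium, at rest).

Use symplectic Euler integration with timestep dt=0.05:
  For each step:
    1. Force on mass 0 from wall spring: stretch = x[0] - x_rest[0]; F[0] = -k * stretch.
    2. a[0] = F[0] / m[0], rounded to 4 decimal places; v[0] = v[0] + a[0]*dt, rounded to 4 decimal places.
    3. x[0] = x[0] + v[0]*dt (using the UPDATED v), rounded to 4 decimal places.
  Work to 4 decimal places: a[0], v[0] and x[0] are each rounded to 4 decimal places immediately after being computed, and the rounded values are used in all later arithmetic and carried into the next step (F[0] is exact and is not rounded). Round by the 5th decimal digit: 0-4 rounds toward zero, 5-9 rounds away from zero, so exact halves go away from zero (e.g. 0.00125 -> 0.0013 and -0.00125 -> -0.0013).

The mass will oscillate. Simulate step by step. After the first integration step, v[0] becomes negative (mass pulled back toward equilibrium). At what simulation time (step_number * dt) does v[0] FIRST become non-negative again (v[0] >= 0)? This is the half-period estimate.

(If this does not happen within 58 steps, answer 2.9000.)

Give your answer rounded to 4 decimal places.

Step 0: x=[6.6000] v=[0.0000]
Step 1: x=[6.5849] v=[-0.3019]
Step 2: x=[6.5548] v=[-0.6018]
Step 3: x=[6.5099] v=[-0.8977]
Step 4: x=[6.4505] v=[-1.1878]
Step 5: x=[6.3770] v=[-1.4701]
Step 6: x=[6.2899] v=[-1.7427]
Step 7: x=[6.1897] v=[-2.0039]
Step 8: x=[6.0771] v=[-2.2519]
Step 9: x=[5.9528] v=[-2.4851]
Step 10: x=[5.8177] v=[-2.7020]
Step 11: x=[5.6726] v=[-2.9012]
Step 12: x=[5.5185] v=[-3.0814]
Step 13: x=[5.3564] v=[-3.2413]
Step 14: x=[5.1874] v=[-3.3800]
Step 15: x=[5.0126] v=[-3.4965]
Step 16: x=[4.8331] v=[-3.5900]
Step 17: x=[4.6501] v=[-3.6600]
Step 18: x=[4.4648] v=[-3.7060]
Step 19: x=[4.2784] v=[-3.7276]
Step 20: x=[4.0922] v=[-3.7248]
Step 21: x=[3.9073] v=[-3.6975]
Step 22: x=[3.7250] v=[-3.6460]
Step 23: x=[3.5465] v=[-3.5705]
Step 24: x=[3.3729] v=[-3.4716]
Step 25: x=[3.2054] v=[-3.3499]
Step 26: x=[3.0451] v=[-3.2062]
Step 27: x=[2.8930] v=[-3.0415]
Step 28: x=[2.7502] v=[-2.8568]
Step 29: x=[2.6175] v=[-2.6534]
Step 30: x=[2.4959] v=[-2.4326]
Step 31: x=[2.3861] v=[-2.1958]
Step 32: x=[2.2889] v=[-1.9446]
Step 33: x=[2.2049] v=[-1.6806]
Step 34: x=[2.1346] v=[-1.4056]
Step 35: x=[2.0785] v=[-1.1214]
Step 36: x=[2.0370] v=[-0.8298]
Step 37: x=[2.0104] v=[-0.5328]
Step 38: x=[1.9988] v=[-0.2323]
Step 39: x=[2.0023] v=[0.0697]
First v>=0 after going negative at step 39, time=1.9500

Answer: 1.9500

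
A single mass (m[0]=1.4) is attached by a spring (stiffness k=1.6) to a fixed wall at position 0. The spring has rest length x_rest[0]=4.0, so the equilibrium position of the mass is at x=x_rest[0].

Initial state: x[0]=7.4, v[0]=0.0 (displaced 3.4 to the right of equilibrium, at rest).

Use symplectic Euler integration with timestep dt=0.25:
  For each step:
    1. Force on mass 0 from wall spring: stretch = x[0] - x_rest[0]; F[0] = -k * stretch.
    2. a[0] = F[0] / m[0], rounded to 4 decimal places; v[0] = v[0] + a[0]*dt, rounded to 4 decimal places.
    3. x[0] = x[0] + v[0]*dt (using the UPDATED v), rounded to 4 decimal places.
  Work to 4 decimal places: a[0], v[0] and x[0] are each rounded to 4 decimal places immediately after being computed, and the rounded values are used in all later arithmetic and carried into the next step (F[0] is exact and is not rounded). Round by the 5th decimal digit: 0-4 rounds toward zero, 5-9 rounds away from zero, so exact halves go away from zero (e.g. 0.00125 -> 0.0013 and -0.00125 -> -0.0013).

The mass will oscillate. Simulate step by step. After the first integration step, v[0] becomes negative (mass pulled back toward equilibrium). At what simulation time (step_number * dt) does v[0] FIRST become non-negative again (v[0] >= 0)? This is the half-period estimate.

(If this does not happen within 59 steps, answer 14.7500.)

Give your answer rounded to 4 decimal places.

Answer: 3.0000

Derivation:
Step 0: x=[7.4000] v=[0.0000]
Step 1: x=[7.1572] v=[-0.9714]
Step 2: x=[6.6888] v=[-1.8735]
Step 3: x=[6.0284] v=[-2.6417]
Step 4: x=[5.2231] v=[-3.2213]
Step 5: x=[4.3304] v=[-3.5708]
Step 6: x=[3.4141] v=[-3.6652]
Step 7: x=[2.5397] v=[-3.4978]
Step 8: x=[1.7696] v=[-3.0806]
Step 9: x=[1.1588] v=[-2.4434]
Step 10: x=[0.7509] v=[-1.6316]
Step 11: x=[0.5751] v=[-0.7033]
Step 12: x=[0.6439] v=[0.2753]
First v>=0 after going negative at step 12, time=3.0000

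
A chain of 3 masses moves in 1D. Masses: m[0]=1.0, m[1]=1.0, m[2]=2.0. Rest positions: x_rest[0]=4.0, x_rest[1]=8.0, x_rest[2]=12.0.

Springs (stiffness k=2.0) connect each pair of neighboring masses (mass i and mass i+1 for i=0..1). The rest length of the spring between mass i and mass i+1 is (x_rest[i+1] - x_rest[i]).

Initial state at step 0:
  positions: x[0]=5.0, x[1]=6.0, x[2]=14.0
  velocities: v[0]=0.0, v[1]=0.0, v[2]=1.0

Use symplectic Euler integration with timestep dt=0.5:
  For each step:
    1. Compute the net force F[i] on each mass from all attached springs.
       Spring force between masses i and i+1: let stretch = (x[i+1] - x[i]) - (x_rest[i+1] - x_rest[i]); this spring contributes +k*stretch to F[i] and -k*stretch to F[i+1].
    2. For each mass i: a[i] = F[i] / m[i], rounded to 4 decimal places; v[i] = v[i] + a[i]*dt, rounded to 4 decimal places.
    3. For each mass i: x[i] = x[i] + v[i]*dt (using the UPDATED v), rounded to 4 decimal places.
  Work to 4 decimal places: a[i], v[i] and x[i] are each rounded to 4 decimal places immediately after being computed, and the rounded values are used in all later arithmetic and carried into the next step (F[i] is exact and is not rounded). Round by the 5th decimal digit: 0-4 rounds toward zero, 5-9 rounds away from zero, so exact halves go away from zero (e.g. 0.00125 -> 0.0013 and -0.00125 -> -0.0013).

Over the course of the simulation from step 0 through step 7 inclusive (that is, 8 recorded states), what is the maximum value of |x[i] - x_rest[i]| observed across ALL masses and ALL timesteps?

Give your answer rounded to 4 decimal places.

Answer: 5.6192

Derivation:
Step 0: x=[5.0000 6.0000 14.0000] v=[0.0000 0.0000 1.0000]
Step 1: x=[3.5000 9.5000 13.5000] v=[-3.0000 7.0000 -1.0000]
Step 2: x=[3.0000 12.0000 13.0000] v=[-1.0000 5.0000 -1.0000]
Step 3: x=[5.0000 10.5000 13.2500] v=[4.0000 -3.0000 0.5000]
Step 4: x=[7.7500 7.6250 13.8125] v=[5.5000 -5.7500 1.1250]
Step 5: x=[8.4375 7.9063 13.8282] v=[1.3750 0.5625 0.0313]
Step 6: x=[6.8594 11.4141 13.3634] v=[-3.1562 7.0156 -0.9297]
Step 7: x=[5.5587 13.6192 13.4113] v=[-2.6015 4.4102 0.0957]
Max displacement = 5.6192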